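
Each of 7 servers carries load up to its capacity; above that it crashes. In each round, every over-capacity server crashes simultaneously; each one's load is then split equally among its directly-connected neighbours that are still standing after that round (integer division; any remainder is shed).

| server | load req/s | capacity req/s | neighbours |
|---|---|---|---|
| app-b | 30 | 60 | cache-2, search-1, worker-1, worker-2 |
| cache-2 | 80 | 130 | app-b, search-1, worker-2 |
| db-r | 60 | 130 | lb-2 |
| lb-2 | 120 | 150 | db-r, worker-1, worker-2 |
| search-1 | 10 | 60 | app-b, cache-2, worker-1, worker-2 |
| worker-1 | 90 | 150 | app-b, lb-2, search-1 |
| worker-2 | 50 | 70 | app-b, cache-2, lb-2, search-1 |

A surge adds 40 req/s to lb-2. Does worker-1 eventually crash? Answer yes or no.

Round 1 — lb-2 at 160 > 150. lb-2 crashes.
  lb-2 sheds 160 req/s to db-r, worker-1, worker-2: 53 each (1 lost).
    db-r: 60+53 = 113 ≤ 130
    worker-1: 90+53 = 143 ≤ 150
    worker-2: 50+53 = 103 > 70
Round 2 — worker-2 crashes.
  worker-2 sheds 103 req/s to app-b, cache-2, search-1: 34 each (1 lost).
    app-b: 30+34 = 64 > 60
    cache-2: 80+34 = 114 ≤ 130
    search-1: 10+34 = 44 ≤ 60
Round 3 — app-b crashes.
  app-b sheds 64 req/s to cache-2, search-1, worker-1: 21 each (1 lost).
    cache-2: 114+21 = 135 > 130
    search-1: 44+21 = 65 > 60
    worker-1: 143+21 = 164 > 150
Round 4 — cache-2, search-1, worker-1 crash.
  cache-2 sheds 135 req/s: no online neighbours, lost.
  search-1 sheds 65 req/s: no online neighbours, lost.
  worker-1 sheds 164 req/s: no online neighbours, lost.
No further crashes.

yes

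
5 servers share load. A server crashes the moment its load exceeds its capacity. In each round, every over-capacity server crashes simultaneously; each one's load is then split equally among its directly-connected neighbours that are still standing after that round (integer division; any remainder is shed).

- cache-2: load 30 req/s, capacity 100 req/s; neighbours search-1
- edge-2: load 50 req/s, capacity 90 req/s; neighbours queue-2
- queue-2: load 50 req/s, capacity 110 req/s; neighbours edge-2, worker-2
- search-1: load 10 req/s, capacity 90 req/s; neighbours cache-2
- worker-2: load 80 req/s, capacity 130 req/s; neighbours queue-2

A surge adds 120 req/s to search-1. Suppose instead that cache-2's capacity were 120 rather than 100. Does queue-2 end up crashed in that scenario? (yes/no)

no

With cache-2's capacity at 120:
Round 1 — search-1 at 130 > 90. search-1 crashes.
  search-1 sheds 130 req/s to cache-2: 130 each.
    cache-2: 30+130 = 160 > 120
Round 2 — cache-2 crashes.
  cache-2 sheds 160 req/s: no online neighbours, lost.
No further crashes.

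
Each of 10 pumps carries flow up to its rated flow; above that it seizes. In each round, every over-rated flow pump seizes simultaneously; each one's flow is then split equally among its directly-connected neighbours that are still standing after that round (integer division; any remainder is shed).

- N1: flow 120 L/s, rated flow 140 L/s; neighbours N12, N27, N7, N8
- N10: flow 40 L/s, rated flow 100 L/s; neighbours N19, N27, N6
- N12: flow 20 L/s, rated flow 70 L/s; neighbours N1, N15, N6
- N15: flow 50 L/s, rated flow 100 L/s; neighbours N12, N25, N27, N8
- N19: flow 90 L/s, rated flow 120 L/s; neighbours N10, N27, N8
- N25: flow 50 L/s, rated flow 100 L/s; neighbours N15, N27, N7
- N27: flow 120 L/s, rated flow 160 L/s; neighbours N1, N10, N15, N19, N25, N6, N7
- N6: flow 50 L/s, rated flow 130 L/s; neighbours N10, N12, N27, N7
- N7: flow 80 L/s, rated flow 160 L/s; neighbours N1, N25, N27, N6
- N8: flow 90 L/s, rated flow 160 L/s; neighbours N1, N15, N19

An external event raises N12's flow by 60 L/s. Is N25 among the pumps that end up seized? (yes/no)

yes

Round 1 — N12 at 80 > 70. N12 seizes.
  N12 sheds 80 L/s to N1, N15, N6: 26 each (2 lost).
    N1: 120+26 = 146 > 140
    N15: 50+26 = 76 ≤ 100
    N6: 50+26 = 76 ≤ 130
Round 2 — N1 seizes.
  N1 sheds 146 L/s to N27, N7, N8: 48 each (2 lost).
    N27: 120+48 = 168 > 160
    N7: 80+48 = 128 ≤ 160
    N8: 90+48 = 138 ≤ 160
Round 3 — N27 seizes.
  N27 sheds 168 L/s to N10, N15, N19, N25, N6, N7: 28 each.
    N10: 40+28 = 68 ≤ 100
    N15: 76+28 = 104 > 100
    N19: 90+28 = 118 ≤ 120
    N25: 50+28 = 78 ≤ 100
    N6: 76+28 = 104 ≤ 130
    N7: 128+28 = 156 ≤ 160
Round 4 — N15 seizes.
  N15 sheds 104 L/s to N25, N8: 52 each.
    N25: 78+52 = 130 > 100
    N8: 138+52 = 190 > 160
Round 5 — N25, N8 seize.
  N25 sheds 130 L/s to N7: 130 each.
    N7: 156+130 = 286 > 160
  N8 sheds 190 L/s to N19: 190 each.
    N19: 118+190 = 308 > 120
Round 6 — N19, N7 seize.
  N19 sheds 308 L/s to N10: 308 each.
    N10: 68+308 = 376 > 100
  N7 sheds 286 L/s to N6: 286 each.
    N6: 104+286 = 390 > 130
Round 7 — N10, N6 seize.
  N10 sheds 376 L/s: no online neighbours, lost.
  N6 sheds 390 L/s: no online neighbours, lost.
No further seizures.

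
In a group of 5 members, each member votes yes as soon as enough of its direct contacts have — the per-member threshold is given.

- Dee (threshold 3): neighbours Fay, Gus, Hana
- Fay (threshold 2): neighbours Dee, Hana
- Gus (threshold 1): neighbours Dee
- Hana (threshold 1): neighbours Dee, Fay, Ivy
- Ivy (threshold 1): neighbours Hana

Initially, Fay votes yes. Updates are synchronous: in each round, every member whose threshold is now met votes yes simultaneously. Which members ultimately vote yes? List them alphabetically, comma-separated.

Fay, Hana, Ivy

Round 1 — Fay votes yes (initial).
Round 2 — checking thresholds:
  Dee: 1 of 3 neighbours < 3, holds.
  Hana: 1 of 3 neighbours ≥ 1, votes yes.
Round 3 — checking thresholds:
  Dee: 2 of 3 neighbours < 3, holds.
  Ivy: 1 of 1 neighbours ≥ 1, votes yes.
Round 4 — no new yes votes; cascade stops.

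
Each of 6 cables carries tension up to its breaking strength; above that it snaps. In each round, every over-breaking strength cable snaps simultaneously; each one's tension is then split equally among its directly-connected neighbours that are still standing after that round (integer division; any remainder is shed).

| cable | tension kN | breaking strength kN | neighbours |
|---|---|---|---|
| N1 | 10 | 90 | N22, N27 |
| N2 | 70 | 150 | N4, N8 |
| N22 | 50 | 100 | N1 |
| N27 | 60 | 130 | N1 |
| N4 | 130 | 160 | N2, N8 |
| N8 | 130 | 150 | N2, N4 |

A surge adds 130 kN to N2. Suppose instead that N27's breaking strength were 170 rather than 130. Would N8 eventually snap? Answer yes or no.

With N27's breaking strength at 170:
Round 1 — N2 at 200 > 150. N2 snaps.
  N2 sheds 200 kN to N4, N8: 100 each.
    N4: 130+100 = 230 > 160
    N8: 130+100 = 230 > 150
Round 2 — N4, N8 snap.
  N4 sheds 230 kN: no online neighbours, lost.
  N8 sheds 230 kN: no online neighbours, lost.
No further breaks.

yes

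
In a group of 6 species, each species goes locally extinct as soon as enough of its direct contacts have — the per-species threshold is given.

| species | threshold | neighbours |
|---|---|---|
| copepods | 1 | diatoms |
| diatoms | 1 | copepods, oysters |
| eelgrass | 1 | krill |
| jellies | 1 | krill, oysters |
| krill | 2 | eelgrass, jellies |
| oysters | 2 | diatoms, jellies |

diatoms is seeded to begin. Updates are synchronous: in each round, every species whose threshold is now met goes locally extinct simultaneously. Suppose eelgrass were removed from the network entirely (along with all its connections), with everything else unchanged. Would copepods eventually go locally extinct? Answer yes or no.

With eelgrass removed:
Round 1 — diatoms goes locally extinct (initial).
Round 2 — checking thresholds:
  copepods: 1 of 1 neighbours ≥ 1, goes locally extinct.
  oysters: 1 of 2 neighbours < 2, not yet.
Round 3 — no new extinctions; cascade stops.

yes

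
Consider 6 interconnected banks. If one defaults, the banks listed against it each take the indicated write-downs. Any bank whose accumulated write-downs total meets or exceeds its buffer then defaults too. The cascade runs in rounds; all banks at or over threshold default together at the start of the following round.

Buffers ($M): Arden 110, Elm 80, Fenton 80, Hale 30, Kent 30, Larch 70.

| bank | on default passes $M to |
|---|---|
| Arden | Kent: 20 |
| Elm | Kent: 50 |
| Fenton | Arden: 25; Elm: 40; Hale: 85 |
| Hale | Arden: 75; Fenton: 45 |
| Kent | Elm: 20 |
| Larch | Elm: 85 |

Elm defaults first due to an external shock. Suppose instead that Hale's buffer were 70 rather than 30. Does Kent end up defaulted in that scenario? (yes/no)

yes

With Hale's buffer at 70:
Round 1 — Elm defaults (initial).
  Kent: +50 → 50 ≥ 30
Round 2 — Kent defaults.
No further defaults.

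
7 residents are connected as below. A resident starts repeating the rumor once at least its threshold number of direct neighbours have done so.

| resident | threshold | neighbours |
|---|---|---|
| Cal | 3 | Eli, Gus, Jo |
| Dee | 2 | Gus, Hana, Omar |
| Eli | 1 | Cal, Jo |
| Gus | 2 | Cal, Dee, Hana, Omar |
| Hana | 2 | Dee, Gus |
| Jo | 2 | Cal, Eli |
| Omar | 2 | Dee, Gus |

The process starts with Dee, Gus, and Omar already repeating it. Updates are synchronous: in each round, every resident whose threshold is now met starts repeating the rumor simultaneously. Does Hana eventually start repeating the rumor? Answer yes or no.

yes

Round 1 — Dee, Gus, Omar start repeating the rumor (initial).
Round 2 — checking thresholds:
  Cal: 1 of 3 neighbours < 3, not yet.
  Hana: 2 of 2 neighbours ≥ 2, starts repeating the rumor.
Round 3 — no new spreads; cascade stops.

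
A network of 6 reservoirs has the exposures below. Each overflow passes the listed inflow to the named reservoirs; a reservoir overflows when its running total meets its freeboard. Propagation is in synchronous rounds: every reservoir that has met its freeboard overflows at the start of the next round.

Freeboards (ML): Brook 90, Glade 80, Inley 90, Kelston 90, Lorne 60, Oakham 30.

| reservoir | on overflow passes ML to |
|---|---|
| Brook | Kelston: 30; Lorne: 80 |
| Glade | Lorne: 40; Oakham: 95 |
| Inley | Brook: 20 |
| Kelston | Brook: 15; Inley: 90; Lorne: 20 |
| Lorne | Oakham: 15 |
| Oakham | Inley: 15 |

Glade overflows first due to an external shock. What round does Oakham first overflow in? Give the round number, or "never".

2

Round 1 — Glade overflows (initial).
  Lorne: +40 → 40 < 60
  Oakham: +95 → 95 ≥ 30
Round 2 — Oakham overflows.
  Inley: +15 → 15 < 90
No further overflows.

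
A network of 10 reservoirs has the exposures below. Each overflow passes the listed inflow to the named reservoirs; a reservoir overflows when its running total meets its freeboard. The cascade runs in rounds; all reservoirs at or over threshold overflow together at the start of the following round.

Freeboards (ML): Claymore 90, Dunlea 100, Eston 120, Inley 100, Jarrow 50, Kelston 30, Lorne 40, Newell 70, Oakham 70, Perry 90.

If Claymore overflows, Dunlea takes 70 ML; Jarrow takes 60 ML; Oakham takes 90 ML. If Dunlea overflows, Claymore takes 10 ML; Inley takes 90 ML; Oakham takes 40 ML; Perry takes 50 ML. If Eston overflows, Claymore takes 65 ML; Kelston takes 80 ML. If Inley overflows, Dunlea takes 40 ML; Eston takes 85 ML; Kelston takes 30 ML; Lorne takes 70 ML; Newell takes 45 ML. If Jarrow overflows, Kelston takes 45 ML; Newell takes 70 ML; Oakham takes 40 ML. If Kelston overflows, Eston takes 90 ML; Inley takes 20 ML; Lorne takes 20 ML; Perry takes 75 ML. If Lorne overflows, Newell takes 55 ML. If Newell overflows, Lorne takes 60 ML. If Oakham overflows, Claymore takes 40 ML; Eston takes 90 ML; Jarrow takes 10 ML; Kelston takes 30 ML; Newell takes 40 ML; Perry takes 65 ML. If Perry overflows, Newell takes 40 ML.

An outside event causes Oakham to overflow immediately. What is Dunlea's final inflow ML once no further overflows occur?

Round 1 — Oakham overflows (initial).
  Claymore: +40 → 40 < 90
  Eston: +90 → 90 < 120
  Jarrow: +10 → 10 < 50
  Kelston: +30 → 30 ≥ 30
  Newell: +40 → 40 < 70
  Perry: +65 → 65 < 90
Round 2 — Kelston overflows.
  Eston: +90 → 180 ≥ 120
  Inley: +20 → 20 < 100
  Lorne: +20 → 20 < 40
  Perry: +75 → 140 ≥ 90
Round 3 — Eston, Perry overflow.
  Claymore: +65 → 105 ≥ 90
  Newell: +40 → 80 ≥ 70
Round 4 — Claymore, Newell overflow.
  Dunlea: +70 → 70 < 100
  Jarrow: +60 → 70 ≥ 50
  Lorne: +60 → 80 ≥ 40
Round 5 — Jarrow, Lorne overflow.
No further overflows.

70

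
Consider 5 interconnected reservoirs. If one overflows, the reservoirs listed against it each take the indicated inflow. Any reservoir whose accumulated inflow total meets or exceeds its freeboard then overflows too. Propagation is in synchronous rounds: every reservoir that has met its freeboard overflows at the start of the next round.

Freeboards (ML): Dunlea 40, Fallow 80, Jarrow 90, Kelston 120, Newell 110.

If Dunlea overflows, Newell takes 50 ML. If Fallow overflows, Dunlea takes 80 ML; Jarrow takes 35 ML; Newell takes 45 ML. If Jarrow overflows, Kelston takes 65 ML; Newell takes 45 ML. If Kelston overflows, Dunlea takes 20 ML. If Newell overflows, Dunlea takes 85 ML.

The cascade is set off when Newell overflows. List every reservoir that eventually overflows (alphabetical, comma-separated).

Round 1 — Newell overflows (initial).
  Dunlea: +85 → 85 ≥ 40
Round 2 — Dunlea overflows.
No further overflows.

Dunlea, Newell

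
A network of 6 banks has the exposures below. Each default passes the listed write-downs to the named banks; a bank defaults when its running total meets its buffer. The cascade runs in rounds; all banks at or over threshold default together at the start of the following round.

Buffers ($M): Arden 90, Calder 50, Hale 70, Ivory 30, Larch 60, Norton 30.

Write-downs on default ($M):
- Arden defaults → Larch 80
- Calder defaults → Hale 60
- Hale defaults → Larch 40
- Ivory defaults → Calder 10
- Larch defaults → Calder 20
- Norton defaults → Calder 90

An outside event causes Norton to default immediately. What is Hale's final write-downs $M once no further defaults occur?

60

Round 1 — Norton defaults (initial).
  Calder: +90 → 90 ≥ 50
Round 2 — Calder defaults.
  Hale: +60 → 60 < 70
No further defaults.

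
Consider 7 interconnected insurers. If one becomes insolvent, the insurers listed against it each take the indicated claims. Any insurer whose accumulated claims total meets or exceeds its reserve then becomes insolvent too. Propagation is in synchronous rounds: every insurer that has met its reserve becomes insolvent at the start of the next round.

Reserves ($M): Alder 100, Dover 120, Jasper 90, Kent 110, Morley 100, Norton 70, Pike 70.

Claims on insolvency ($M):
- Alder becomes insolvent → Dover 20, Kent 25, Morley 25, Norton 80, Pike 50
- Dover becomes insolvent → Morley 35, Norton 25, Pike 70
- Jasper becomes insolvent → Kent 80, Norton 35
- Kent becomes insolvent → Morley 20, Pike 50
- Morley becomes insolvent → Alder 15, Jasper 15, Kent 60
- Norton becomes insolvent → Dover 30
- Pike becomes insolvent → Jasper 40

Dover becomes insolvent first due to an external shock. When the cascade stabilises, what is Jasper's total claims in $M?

40

Round 1 — Dover becomes insolvent (initial).
  Morley: +35 → 35 < 100
  Norton: +25 → 25 < 70
  Pike: +70 → 70 ≥ 70
Round 2 — Pike becomes insolvent.
  Jasper: +40 → 40 < 90
No further insolvencies.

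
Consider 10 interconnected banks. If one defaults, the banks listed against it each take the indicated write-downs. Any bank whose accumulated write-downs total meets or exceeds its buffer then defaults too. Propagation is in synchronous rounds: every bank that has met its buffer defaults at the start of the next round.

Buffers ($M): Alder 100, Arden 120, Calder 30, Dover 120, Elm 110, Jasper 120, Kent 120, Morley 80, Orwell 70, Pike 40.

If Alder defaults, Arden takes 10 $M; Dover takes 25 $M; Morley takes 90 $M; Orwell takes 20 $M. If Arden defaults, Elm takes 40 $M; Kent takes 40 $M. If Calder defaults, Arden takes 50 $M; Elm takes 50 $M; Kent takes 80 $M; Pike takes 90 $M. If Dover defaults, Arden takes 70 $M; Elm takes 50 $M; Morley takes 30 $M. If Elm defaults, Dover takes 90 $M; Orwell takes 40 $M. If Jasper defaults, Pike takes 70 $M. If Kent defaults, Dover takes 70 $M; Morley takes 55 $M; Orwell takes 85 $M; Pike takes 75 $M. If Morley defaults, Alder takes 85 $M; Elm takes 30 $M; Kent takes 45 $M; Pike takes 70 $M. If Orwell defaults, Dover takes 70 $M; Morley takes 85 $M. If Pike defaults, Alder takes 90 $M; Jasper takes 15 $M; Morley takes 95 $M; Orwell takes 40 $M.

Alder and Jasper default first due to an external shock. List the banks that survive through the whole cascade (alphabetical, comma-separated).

Arden, Calder, Dover, Elm, Kent, Orwell

Round 1 — Alder, Jasper default (initial).
  Arden: +10 → 10 < 120
  Dover: +25 → 25 < 120
  Morley: +90 → 90 ≥ 80
  Orwell: +20 → 20 < 70
  Pike: +70 → 70 ≥ 40
Round 2 — Morley, Pike default.
  Elm: +30 → 30 < 110
  Kent: +45 → 45 < 120
  Orwell: +40 → 60 < 70
No further defaults.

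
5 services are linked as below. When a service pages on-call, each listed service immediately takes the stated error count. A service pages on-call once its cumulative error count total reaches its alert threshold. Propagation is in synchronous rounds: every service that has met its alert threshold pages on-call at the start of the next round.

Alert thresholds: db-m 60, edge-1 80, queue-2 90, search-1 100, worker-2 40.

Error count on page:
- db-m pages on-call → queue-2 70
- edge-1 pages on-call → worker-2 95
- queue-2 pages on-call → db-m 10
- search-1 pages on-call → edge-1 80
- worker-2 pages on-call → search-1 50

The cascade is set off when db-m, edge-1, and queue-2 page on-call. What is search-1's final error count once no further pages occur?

50

Round 1 — db-m, edge-1, queue-2 page on-call (initial).
  worker-2: +95 → 95 ≥ 40
Round 2 — worker-2 pages on-call.
  search-1: +50 → 50 < 100
No further pages.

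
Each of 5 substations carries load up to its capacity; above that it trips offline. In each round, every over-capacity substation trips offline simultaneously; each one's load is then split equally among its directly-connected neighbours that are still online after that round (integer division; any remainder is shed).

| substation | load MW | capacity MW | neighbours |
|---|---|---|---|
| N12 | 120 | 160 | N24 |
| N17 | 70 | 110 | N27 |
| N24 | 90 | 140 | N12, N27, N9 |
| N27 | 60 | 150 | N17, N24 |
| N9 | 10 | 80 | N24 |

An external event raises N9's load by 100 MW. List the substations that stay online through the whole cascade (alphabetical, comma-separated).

Round 1 — N9 at 110 > 80. N9 trips offline.
  N9 sheds 110 MW to N24: 110 each.
    N24: 90+110 = 200 > 140
Round 2 — N24 trips offline.
  N24 sheds 200 MW to N12, N27: 100 each.
    N12: 120+100 = 220 > 160
    N27: 60+100 = 160 > 150
Round 3 — N12, N27 trip offline.
  N12 sheds 220 MW: no online neighbours, lost.
  N27 sheds 160 MW to N17: 160 each.
    N17: 70+160 = 230 > 110
Round 4 — N17 trips offline.
  N17 sheds 230 MW: no online neighbours, lost.
No further trips.

none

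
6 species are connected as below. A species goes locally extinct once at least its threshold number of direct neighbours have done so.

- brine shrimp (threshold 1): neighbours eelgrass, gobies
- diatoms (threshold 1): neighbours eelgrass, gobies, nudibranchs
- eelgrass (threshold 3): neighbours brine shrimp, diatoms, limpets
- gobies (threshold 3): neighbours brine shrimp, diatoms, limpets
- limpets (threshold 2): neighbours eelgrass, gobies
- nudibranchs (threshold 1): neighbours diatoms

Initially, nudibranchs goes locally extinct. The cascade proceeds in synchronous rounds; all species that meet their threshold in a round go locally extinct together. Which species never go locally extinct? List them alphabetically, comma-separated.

Round 1 — nudibranchs goes locally extinct (initial).
Round 2 — checking thresholds:
  diatoms: 1 of 3 neighbours ≥ 1, goes locally extinct.
Round 3 — no new extinctions; cascade stops.

brine shrimp, eelgrass, gobies, limpets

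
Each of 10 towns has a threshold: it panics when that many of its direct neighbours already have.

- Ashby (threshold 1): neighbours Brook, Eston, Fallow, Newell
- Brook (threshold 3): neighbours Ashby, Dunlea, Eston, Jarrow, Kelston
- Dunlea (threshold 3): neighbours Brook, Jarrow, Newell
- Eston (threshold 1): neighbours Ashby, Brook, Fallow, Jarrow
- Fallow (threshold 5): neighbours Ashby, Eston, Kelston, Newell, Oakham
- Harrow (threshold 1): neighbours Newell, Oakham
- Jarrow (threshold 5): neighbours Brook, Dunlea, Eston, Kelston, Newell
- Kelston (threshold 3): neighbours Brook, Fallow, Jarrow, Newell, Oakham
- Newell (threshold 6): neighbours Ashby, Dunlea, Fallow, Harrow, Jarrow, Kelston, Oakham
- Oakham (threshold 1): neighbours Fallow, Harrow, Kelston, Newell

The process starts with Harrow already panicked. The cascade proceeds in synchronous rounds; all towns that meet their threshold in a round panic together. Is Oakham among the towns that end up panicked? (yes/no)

Round 1 — Harrow panics (initial).
Round 2 — checking thresholds:
  Newell: 1 of 7 neighbours < 6, not yet.
  Oakham: 1 of 4 neighbours ≥ 1, panics.
Round 3 — no new panics; cascade stops.

yes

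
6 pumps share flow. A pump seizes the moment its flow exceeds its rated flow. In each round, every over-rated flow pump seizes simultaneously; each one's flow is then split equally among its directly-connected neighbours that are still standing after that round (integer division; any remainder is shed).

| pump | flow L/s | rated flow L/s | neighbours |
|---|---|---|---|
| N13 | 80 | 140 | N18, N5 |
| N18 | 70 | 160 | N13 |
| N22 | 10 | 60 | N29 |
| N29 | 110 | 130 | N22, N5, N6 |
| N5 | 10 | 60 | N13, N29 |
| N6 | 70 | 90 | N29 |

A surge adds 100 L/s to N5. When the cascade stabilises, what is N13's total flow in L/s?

Round 1 — N5 at 110 > 60. N5 seizes.
  N5 sheds 110 L/s to N13, N29: 55 each.
    N13: 80+55 = 135 ≤ 140
    N29: 110+55 = 165 > 130
Round 2 — N29 seizes.
  N29 sheds 165 L/s to N22, N6: 82 each (1 lost).
    N22: 10+82 = 92 > 60
    N6: 70+82 = 152 > 90
Round 3 — N22, N6 seize.
  N22 sheds 92 L/s: no online neighbours, lost.
  N6 sheds 152 L/s: no online neighbours, lost.
No further seizures.

135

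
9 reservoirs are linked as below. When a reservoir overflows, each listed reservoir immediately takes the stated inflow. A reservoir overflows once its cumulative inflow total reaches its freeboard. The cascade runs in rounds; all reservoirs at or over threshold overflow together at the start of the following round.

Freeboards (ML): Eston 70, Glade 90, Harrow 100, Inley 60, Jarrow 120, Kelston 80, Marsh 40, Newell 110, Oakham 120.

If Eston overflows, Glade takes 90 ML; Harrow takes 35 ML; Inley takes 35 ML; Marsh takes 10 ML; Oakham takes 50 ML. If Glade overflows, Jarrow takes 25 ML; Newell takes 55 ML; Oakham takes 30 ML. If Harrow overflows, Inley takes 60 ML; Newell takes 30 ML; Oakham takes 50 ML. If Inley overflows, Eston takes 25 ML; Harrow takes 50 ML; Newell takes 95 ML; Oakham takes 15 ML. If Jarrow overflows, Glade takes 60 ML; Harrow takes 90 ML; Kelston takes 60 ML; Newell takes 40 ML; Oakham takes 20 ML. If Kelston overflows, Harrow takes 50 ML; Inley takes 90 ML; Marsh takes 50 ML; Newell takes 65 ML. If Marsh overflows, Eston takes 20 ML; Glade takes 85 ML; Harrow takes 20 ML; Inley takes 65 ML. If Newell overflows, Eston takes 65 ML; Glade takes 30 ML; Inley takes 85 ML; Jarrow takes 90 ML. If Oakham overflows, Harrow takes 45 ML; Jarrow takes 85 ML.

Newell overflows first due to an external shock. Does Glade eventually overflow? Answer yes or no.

Round 1 — Newell overflows (initial).
  Eston: +65 → 65 < 70
  Glade: +30 → 30 < 90
  Inley: +85 → 85 ≥ 60
  Jarrow: +90 → 90 < 120
Round 2 — Inley overflows.
  Eston: +25 → 90 ≥ 70
  Harrow: +50 → 50 < 100
  Oakham: +15 → 15 < 120
Round 3 — Eston overflows.
  Glade: +90 → 120 ≥ 90
  Harrow: +35 → 85 < 100
  Marsh: +10 → 10 < 40
  Oakham: +50 → 65 < 120
Round 4 — Glade overflows.
  Jarrow: +25 → 115 < 120
  Oakham: +30 → 95 < 120
No further overflows.

yes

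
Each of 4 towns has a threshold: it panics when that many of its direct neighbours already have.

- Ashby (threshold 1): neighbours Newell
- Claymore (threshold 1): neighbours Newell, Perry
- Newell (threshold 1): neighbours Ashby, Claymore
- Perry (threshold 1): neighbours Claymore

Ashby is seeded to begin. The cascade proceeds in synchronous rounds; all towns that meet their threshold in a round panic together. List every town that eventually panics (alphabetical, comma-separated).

Ashby, Claymore, Newell, Perry

Round 1 — Ashby panics (initial).
Round 2 — checking thresholds:
  Newell: 1 of 2 neighbours ≥ 1, panics.
Round 3 — checking thresholds:
  Claymore: 1 of 2 neighbours ≥ 1, panics.
Round 4 — checking thresholds:
  Perry: 1 of 1 neighbours ≥ 1, panics.
Round 5 — no new panics; cascade stops.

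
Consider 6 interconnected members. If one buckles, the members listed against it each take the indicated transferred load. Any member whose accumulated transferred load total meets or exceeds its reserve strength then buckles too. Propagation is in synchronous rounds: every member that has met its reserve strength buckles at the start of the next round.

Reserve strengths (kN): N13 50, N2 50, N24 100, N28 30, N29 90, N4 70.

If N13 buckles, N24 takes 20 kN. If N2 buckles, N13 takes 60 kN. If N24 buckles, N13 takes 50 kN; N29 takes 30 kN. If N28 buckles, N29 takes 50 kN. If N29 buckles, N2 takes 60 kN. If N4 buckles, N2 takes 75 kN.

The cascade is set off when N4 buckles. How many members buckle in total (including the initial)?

Round 1 — N4 buckles (initial).
  N2: +75 → 75 ≥ 50
Round 2 — N2 buckles.
  N13: +60 → 60 ≥ 50
Round 3 — N13 buckles.
  N24: +20 → 20 < 100
No further bucklings.

3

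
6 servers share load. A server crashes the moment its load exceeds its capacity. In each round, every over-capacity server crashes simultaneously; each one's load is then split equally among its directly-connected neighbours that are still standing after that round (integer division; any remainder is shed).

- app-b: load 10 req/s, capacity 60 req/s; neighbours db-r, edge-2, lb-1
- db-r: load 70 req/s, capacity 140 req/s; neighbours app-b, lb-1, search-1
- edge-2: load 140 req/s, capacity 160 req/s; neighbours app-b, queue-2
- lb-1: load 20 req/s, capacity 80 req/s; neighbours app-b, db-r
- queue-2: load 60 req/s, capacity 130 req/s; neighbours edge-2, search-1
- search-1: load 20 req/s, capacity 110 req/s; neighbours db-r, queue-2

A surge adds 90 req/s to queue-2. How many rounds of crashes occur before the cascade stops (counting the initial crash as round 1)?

Round 1 — queue-2 at 150 > 130. queue-2 crashes.
  queue-2 sheds 150 req/s to edge-2, search-1: 75 each.
    edge-2: 140+75 = 215 > 160
    search-1: 20+75 = 95 ≤ 110
Round 2 — edge-2 crashes.
  edge-2 sheds 215 req/s to app-b: 215 each.
    app-b: 10+215 = 225 > 60
Round 3 — app-b crashes.
  app-b sheds 225 req/s to db-r, lb-1: 112 each (1 lost).
    db-r: 70+112 = 182 > 140
    lb-1: 20+112 = 132 > 80
Round 4 — db-r, lb-1 crash.
  db-r sheds 182 req/s to search-1: 182 each.
    search-1: 95+182 = 277 > 110
  lb-1 sheds 132 req/s: no online neighbours, lost.
Round 5 — search-1 crashes.
  search-1 sheds 277 req/s: no online neighbours, lost.
No further crashes.

5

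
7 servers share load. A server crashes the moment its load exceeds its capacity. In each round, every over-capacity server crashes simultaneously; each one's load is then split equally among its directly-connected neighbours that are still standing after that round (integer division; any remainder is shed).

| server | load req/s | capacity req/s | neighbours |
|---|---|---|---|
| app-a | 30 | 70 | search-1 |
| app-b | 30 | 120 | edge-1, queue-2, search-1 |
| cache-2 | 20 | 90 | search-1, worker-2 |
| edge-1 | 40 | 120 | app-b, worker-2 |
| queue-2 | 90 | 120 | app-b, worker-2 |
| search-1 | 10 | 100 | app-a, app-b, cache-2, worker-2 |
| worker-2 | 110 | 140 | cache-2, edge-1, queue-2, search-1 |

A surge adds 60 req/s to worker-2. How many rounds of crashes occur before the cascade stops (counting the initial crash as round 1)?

5

Round 1 — worker-2 at 170 > 140. worker-2 crashes.
  worker-2 sheds 170 req/s to cache-2, edge-1, queue-2, search-1: 42 each (2 lost).
    cache-2: 20+42 = 62 ≤ 90
    edge-1: 40+42 = 82 ≤ 120
    queue-2: 90+42 = 132 > 120
    search-1: 10+42 = 52 ≤ 100
Round 2 — queue-2 crashes.
  queue-2 sheds 132 req/s to app-b: 132 each.
    app-b: 30+132 = 162 > 120
Round 3 — app-b crashes.
  app-b sheds 162 req/s to edge-1, search-1: 81 each.
    edge-1: 82+81 = 163 > 120
    search-1: 52+81 = 133 > 100
Round 4 — edge-1, search-1 crash.
  edge-1 sheds 163 req/s: no online neighbours, lost.
  search-1 sheds 133 req/s to app-a, cache-2: 66 each (1 lost).
    app-a: 30+66 = 96 > 70
    cache-2: 62+66 = 128 > 90
Round 5 — app-a, cache-2 crash.
  app-a sheds 96 req/s: no online neighbours, lost.
  cache-2 sheds 128 req/s: no online neighbours, lost.
No further crashes.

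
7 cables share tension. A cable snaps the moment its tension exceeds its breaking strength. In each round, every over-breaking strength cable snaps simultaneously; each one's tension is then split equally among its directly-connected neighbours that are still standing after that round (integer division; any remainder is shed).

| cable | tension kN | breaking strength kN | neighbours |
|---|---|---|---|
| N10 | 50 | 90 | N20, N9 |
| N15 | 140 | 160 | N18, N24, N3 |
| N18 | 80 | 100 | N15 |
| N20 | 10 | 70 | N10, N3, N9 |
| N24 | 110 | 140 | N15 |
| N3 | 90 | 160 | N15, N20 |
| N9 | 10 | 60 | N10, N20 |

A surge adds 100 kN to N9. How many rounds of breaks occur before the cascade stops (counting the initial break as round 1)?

6

Round 1 — N9 at 110 > 60. N9 snaps.
  N9 sheds 110 kN to N10, N20: 55 each.
    N10: 50+55 = 105 > 90
    N20: 10+55 = 65 ≤ 70
Round 2 — N10 snaps.
  N10 sheds 105 kN to N20: 105 each.
    N20: 65+105 = 170 > 70
Round 3 — N20 snaps.
  N20 sheds 170 kN to N3: 170 each.
    N3: 90+170 = 260 > 160
Round 4 — N3 snaps.
  N3 sheds 260 kN to N15: 260 each.
    N15: 140+260 = 400 > 160
Round 5 — N15 snaps.
  N15 sheds 400 kN to N18, N24: 200 each.
    N18: 80+200 = 280 > 100
    N24: 110+200 = 310 > 140
Round 6 — N18, N24 snap.
  N18 sheds 280 kN: no online neighbours, lost.
  N24 sheds 310 kN: no online neighbours, lost.
No further breaks.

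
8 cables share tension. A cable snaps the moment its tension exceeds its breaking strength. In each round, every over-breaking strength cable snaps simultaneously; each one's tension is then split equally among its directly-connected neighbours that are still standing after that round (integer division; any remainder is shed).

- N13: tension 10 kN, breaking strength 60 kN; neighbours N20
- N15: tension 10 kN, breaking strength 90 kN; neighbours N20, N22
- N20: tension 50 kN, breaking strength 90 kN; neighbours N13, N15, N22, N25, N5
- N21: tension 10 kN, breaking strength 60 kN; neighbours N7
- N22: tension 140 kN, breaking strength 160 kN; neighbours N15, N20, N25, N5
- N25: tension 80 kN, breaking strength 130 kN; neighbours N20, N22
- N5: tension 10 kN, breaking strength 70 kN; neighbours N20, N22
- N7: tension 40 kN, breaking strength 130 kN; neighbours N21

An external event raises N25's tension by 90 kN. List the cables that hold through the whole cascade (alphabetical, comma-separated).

N13, N21, N7

Round 1 — N25 at 170 > 130. N25 snaps.
  N25 sheds 170 kN to N20, N22: 85 each.
    N20: 50+85 = 135 > 90
    N22: 140+85 = 225 > 160
Round 2 — N20, N22 snap.
  N20 sheds 135 kN to N13, N15, N5: 45 each.
    N13: 10+45 = 55 ≤ 60
    N15: 10+45 = 55 ≤ 90
    N5: 10+45 = 55 ≤ 70
  N22 sheds 225 kN to N15, N5: 112 each (1 lost).
    N15: 55+112 = 167 > 90
    N5: 55+112 = 167 > 70
Round 3 — N15, N5 snap.
  N15 sheds 167 kN: no online neighbours, lost.
  N5 sheds 167 kN: no online neighbours, lost.
No further breaks.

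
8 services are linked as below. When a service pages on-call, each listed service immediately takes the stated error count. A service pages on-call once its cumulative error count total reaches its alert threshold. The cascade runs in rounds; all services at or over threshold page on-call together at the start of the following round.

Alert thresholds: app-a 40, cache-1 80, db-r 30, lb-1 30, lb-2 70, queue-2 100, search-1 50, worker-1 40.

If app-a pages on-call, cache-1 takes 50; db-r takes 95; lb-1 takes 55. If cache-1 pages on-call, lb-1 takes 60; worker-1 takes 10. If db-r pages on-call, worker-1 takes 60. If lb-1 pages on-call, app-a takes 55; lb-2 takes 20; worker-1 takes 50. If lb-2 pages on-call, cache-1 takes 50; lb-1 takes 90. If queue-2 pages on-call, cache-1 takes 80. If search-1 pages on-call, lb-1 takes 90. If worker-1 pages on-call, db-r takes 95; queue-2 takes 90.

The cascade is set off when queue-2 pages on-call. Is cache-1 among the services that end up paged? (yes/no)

yes

Round 1 — queue-2 pages on-call (initial).
  cache-1: +80 → 80 ≥ 80
Round 2 — cache-1 pages on-call.
  lb-1: +60 → 60 ≥ 30
  worker-1: +10 → 10 < 40
Round 3 — lb-1 pages on-call.
  app-a: +55 → 55 ≥ 40
  lb-2: +20 → 20 < 70
  worker-1: +50 → 60 ≥ 40
Round 4 — app-a, worker-1 page on-call.
  db-r: +95+95 → 190 ≥ 30
Round 5 — db-r pages on-call.
No further pages.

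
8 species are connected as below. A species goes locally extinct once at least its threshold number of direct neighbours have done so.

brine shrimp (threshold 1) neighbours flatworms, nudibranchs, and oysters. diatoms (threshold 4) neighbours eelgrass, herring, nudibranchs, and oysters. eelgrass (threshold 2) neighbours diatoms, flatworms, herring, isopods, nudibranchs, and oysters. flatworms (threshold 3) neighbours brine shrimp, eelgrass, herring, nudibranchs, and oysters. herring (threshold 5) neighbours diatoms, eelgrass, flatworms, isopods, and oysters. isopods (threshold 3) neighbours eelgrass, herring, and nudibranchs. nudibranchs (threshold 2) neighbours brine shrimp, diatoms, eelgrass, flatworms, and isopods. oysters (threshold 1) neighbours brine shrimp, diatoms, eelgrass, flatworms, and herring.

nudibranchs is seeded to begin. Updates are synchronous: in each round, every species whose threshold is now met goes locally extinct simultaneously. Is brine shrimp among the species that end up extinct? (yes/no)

yes

Round 1 — nudibranchs goes locally extinct (initial).
Round 2 — checking thresholds:
  brine shrimp: 1 of 3 neighbours ≥ 1, goes locally extinct.
  diatoms: 1 of 4 neighbours < 4, not yet.
  eelgrass: 1 of 6 neighbours < 2, not yet.
  flatworms: 1 of 5 neighbours < 3, not yet.
  isopods: 1 of 3 neighbours < 3, not yet.
Round 3 — checking thresholds:
  diatoms: 1 of 4 neighbours < 4, not yet.
  eelgrass: 1 of 6 neighbours < 2, not yet.
  flatworms: 2 of 5 neighbours < 3, not yet.
  isopods: 1 of 3 neighbours < 3, not yet.
  oysters: 1 of 5 neighbours ≥ 1, goes locally extinct.
Round 4 — checking thresholds:
  diatoms: 2 of 4 neighbours < 4, not yet.
  eelgrass: 2 of 6 neighbours ≥ 2, goes locally extinct.
  flatworms: 3 of 5 neighbours ≥ 3, goes locally extinct.
  herring: 1 of 5 neighbours < 5, not yet.
  isopods: 1 of 3 neighbours < 3, not yet.
Round 5 — no new extinctions; cascade stops.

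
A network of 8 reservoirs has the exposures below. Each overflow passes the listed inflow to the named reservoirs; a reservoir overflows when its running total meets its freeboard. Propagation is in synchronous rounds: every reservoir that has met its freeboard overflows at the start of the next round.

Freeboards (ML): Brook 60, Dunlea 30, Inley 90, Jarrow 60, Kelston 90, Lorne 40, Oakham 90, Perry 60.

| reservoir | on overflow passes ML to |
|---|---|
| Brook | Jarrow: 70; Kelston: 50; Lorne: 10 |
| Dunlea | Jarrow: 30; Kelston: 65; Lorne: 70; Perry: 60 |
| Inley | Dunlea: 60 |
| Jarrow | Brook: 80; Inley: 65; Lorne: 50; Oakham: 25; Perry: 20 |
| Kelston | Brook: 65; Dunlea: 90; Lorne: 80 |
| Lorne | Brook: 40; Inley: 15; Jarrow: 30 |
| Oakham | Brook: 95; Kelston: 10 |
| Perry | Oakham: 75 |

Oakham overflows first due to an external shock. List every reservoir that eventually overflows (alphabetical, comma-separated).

Brook, Jarrow, Lorne, Oakham

Round 1 — Oakham overflows (initial).
  Brook: +95 → 95 ≥ 60
  Kelston: +10 → 10 < 90
Round 2 — Brook overflows.
  Jarrow: +70 → 70 ≥ 60
  Kelston: +50 → 60 < 90
  Lorne: +10 → 10 < 40
Round 3 — Jarrow overflows.
  Inley: +65 → 65 < 90
  Lorne: +50 → 60 ≥ 40
  Perry: +20 → 20 < 60
Round 4 — Lorne overflows.
  Inley: +15 → 80 < 90
No further overflows.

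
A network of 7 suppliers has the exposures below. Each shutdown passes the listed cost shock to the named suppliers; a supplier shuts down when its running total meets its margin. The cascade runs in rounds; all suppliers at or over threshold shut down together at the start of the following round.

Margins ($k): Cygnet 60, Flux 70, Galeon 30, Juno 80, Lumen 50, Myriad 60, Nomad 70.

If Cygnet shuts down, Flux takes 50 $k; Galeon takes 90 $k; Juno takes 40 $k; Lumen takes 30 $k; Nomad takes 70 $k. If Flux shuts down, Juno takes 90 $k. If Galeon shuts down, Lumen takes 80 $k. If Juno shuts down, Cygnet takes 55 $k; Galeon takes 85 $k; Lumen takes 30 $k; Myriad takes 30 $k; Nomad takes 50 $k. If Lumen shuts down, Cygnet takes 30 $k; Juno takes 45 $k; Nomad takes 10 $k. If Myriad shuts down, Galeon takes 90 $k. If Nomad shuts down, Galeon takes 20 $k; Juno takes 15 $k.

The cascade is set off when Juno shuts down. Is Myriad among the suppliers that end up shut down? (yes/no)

no

Round 1 — Juno shuts down (initial).
  Cygnet: +55 → 55 < 60
  Galeon: +85 → 85 ≥ 30
  Lumen: +30 → 30 < 50
  Myriad: +30 → 30 < 60
  Nomad: +50 → 50 < 70
Round 2 — Galeon shuts down.
  Lumen: +80 → 110 ≥ 50
Round 3 — Lumen shuts down.
  Cygnet: +30 → 85 ≥ 60
  Nomad: +10 → 60 < 70
Round 4 — Cygnet shuts down.
  Flux: +50 → 50 < 70
  Nomad: +70 → 130 ≥ 70
Round 5 — Nomad shuts down.
No further shutdowns.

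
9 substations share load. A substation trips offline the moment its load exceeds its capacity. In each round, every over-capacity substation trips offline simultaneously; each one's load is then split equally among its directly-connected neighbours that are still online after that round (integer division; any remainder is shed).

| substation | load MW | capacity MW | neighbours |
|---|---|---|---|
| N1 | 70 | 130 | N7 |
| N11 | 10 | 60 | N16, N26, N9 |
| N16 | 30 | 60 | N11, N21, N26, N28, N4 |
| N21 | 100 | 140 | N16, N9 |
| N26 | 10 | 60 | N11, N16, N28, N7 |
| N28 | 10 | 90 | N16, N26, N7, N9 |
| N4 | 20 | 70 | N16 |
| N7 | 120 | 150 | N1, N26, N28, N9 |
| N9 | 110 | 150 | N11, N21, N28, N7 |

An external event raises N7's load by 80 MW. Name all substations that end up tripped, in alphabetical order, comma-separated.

N11, N16, N21, N26, N28, N4, N7, N9

Round 1 — N7 at 200 > 150. N7 trips offline.
  N7 sheds 200 MW to N1, N26, N28, N9: 50 each.
    N1: 70+50 = 120 ≤ 130
    N26: 10+50 = 60 ≤ 60
    N28: 10+50 = 60 ≤ 90
    N9: 110+50 = 160 > 150
Round 2 — N9 trips offline.
  N9 sheds 160 MW to N11, N21, N28: 53 each (1 lost).
    N11: 10+53 = 63 > 60
    N21: 100+53 = 153 > 140
    N28: 60+53 = 113 > 90
Round 3 — N11, N21, N28 trip offline.
  N11 sheds 63 MW to N16, N26: 31 each (1 lost).
    N16: 30+31 = 61 > 60
    N26: 60+31 = 91 > 60
  N21 sheds 153 MW to N16: 153 each.
    N16: 61+153 = 214 > 60
  N28 sheds 113 MW to N16, N26: 56 each (1 lost).
    N16: 214+56 = 270 > 60
    N26: 91+56 = 147 > 60
Round 4 — N16, N26 trip offline.
  N16 sheds 270 MW to N4: 270 each.
    N4: 20+270 = 290 > 70
  N26 sheds 147 MW: no online neighbours, lost.
Round 5 — N4 trips offline.
  N4 sheds 290 MW: no online neighbours, lost.
No further trips.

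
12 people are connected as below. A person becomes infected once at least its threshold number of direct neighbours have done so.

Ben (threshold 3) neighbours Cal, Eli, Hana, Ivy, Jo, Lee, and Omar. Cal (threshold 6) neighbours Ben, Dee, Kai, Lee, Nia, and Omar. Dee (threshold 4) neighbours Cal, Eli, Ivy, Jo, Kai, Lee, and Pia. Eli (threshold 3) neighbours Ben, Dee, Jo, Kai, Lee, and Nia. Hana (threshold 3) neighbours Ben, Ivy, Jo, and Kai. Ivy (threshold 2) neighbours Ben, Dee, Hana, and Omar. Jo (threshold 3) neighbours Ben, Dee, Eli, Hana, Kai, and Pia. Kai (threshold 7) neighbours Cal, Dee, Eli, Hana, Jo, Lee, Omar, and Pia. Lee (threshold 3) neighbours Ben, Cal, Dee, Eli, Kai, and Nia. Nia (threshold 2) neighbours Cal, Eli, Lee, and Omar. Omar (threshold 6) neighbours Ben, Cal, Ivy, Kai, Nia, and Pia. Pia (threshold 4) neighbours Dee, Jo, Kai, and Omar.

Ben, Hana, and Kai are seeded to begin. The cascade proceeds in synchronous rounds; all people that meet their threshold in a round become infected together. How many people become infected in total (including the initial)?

9

Round 1 — Ben, Hana, Kai become infected (initial).
Round 2 — checking thresholds:
  Cal: 2 of 6 neighbours < 6, holds.
  Dee: 1 of 7 neighbours < 4, holds.
  Eli: 2 of 6 neighbours < 3, holds.
  Ivy: 2 of 4 neighbours ≥ 2, becomes infected.
  Jo: 3 of 6 neighbours ≥ 3, becomes infected.
  Lee: 2 of 6 neighbours < 3, holds.
  Omar: 2 of 6 neighbours < 6, holds.
  Pia: 1 of 4 neighbours < 4, holds.
Round 3 — checking thresholds:
  Cal: 2 of 6 neighbours < 6, holds.
  Dee: 3 of 7 neighbours < 4, holds.
  Eli: 3 of 6 neighbours ≥ 3, becomes infected.
  Lee: 2 of 6 neighbours < 3, holds.
  Omar: 3 of 6 neighbours < 6, holds.
  Pia: 2 of 4 neighbours < 4, holds.
Round 4 — checking thresholds:
  Cal: 2 of 6 neighbours < 6, holds.
  Dee: 4 of 7 neighbours ≥ 4, becomes infected.
  Lee: 3 of 6 neighbours ≥ 3, becomes infected.
  Nia: 1 of 4 neighbours < 2, holds.
  Omar: 3 of 6 neighbours < 6, holds.
  Pia: 2 of 4 neighbours < 4, holds.
Round 5 — checking thresholds:
  Cal: 4 of 6 neighbours < 6, holds.
  Nia: 2 of 4 neighbours ≥ 2, becomes infected.
  Omar: 3 of 6 neighbours < 6, holds.
  Pia: 3 of 4 neighbours < 4, holds.
Round 6 — no new infections; cascade stops.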